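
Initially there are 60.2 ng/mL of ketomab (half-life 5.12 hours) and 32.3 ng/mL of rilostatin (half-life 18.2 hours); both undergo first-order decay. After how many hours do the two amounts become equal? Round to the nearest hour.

Set 60.2·(1/2)^(t/5.12) = 32.3·(1/2)^(t/18.2).
Taking log₂: log₂(60.2/32.3) = t·(1/5.12 − 1/18.2).
log₂(1.8638) = 0.89823; 1/5.12 − 1/18.2 = 0.14037.
t = 0.89823 / 0.14037 ≈ 6.3991 hours.

6 hours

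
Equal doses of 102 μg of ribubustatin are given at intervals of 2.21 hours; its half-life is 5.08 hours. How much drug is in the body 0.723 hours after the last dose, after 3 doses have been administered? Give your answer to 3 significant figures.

211 μg

The 3 doses were given 5.143, 2.933, 0.723 hours ago.
Total = 102·(1/2)^(5.143/5.08) + 102·(1/2)^(2.933/5.08) + 102·(1/2)^(0.723/5.08)
      = 50.563 + 68.359 + 92.418 ≈ 211.34 μg.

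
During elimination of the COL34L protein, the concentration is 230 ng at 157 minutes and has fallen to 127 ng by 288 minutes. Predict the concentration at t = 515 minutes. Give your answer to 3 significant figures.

45.4 ng

Over Δt = 288 − 157 = 131 minutes, the level fell by a factor of 230/127 ≈ 1.811.
n = log₂(1.811) ≈ 0.85681 half-lives, so t½ = 131/0.85681 ≈ 152.89 minutes.
From t = 288 to t = 515: 127 × (1/2)^((515−288)/152.89) ≈ 45.38 ng.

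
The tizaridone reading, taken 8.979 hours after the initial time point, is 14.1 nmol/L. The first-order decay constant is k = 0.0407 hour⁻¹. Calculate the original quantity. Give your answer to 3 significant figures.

t½ = ln 2 / k = 0.69315 / 0.0407 ≈ 17.031 hours.
Number of half-lives elapsed: n = 8.979/17.031 ≈ 0.52723.
A₀ = A × 2^n = 14.1 × 2^0.52723 = 14.1 × 1.4412 ≈ 20.32 nmol/L.

20.3 nmol/L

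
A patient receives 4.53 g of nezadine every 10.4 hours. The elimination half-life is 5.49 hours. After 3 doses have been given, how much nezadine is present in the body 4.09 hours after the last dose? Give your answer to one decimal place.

3.6 g

The 3 doses were given 24.89, 14.49, 4.09 hours ago.
Total = 4.53·(1/2)^(24.89/5.49) + 4.53·(1/2)^(14.49/5.49) + 4.53·(1/2)^(4.09/5.49)
      = 0.19558 + 0.72707 + 2.7029 ≈ 3.6256 g.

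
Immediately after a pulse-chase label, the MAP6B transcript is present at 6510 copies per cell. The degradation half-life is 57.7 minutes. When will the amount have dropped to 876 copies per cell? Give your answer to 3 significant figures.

167 minutes

Fraction remaining = 876/6510 ≈ 0.13456.
n = log₂(6510/876) = ln(7.4315)/ln 2 ≈ 2.8937 half-lives.
t = n × t½ = 2.8937 × 57.7 ≈ 166.96 minutes.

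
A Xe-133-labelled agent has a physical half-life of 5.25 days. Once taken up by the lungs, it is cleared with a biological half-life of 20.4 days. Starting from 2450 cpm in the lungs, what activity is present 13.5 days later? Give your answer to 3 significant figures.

261 cpm

1/t_eff = 1/t_phys + 1/t_biol = 1/5.25 + 1/20.4 = 0.2395 per day.
t_eff = 5.25 × 20.4 / (5.25 + 20.4) ≈ 4.1754 days.
Remaining = 2450 × (1/2)^(13.5/4.1754) = 2450 × (1/2)^3.2332 ≈ 260.54 cpm.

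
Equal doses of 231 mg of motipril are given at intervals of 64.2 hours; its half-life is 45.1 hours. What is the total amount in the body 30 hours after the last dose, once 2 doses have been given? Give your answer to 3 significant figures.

200 mg

The 2 doses were given 94.2, 30 hours ago.
Total = 231·(1/2)^(94.2/45.1) + 231·(1/2)^(30/45.1)
      = 54.307 + 145.67 ≈ 199.98 mg.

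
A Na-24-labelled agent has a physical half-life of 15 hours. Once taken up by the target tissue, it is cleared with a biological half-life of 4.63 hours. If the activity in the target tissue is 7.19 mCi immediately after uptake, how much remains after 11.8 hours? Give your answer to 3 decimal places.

1/t_eff = 1/t_phys + 1/t_biol = 1/15 + 1/4.63 = 0.28265 per hour.
t_eff = 15 × 4.63 / (15 + 4.63) ≈ 3.538 hours.
Remaining = 7.19 × (1/2)^(11.8/3.538) = 7.19 × (1/2)^3.3353 ≈ 0.71238 mCi.

0.712 mCi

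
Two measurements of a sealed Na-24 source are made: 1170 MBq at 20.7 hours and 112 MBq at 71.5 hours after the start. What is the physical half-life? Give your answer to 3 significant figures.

Over Δt = 71.5 − 20.7 = 50.8 hours, the level fell by a factor of 1170/112 ≈ 10.446.
n = log₂(10.446) ≈ 3.3849 half-lives, so t½ = 50.8/3.3849 ≈ 15.008 hours.

15.0 hours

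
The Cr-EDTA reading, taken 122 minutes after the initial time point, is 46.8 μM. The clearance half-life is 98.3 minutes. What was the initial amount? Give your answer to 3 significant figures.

111 μM

Number of half-lives elapsed: n = 122/98.3 ≈ 1.2411.
A₀ = A × 2^n = 46.8 × 2^1.2411 = 46.8 × 2.3638 ≈ 110.63 μM.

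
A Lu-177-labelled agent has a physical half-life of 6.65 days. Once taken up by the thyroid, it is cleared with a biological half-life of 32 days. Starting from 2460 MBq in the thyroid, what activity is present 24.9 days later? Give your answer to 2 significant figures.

110 MBq

1/t_eff = 1/t_phys + 1/t_biol = 1/6.65 + 1/32 = 0.18163 per day.
t_eff = 6.65 × 32 / (6.65 + 32) ≈ 5.5058 days.
Remaining = 2460 × (1/2)^(24.9/5.5058) = 2460 × (1/2)^4.5225 ≈ 107.04 MBq.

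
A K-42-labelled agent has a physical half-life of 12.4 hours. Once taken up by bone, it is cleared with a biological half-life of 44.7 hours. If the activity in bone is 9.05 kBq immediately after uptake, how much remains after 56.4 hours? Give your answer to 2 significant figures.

0.16 kBq

1/t_eff = 1/t_phys + 1/t_biol = 1/12.4 + 1/44.7 = 0.10302 per hour.
t_eff = 12.4 × 44.7 / (12.4 + 44.7) ≈ 9.7072 hours.
Remaining = 9.05 × (1/2)^(56.4/9.7072) = 9.05 × (1/2)^5.8101 ≈ 0.1613 kBq.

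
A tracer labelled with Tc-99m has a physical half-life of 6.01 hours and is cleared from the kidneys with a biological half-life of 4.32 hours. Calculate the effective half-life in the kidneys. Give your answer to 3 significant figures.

1/t_eff = 1/t_phys + 1/t_biol = 1/6.01 + 1/4.32 = 0.39787 per hour.
t_eff = 6.01 × 4.32 / (6.01 + 4.32) ≈ 2.5134 hours.

2.51 hours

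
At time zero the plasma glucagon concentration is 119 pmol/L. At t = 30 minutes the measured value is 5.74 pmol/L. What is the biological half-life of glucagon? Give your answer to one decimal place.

6.9 minutes

A/A₀ = 5.74/119 ≈ 0.048235.
n = log₂(20.732) ≈ 4.3738 half-lives elapsed in 30 minutes.
t½ = 30/4.3738 ≈ 6.8591 minutes.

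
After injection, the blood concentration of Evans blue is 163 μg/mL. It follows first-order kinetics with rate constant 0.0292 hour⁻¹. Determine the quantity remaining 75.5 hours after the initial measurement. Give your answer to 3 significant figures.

18.0 μg/mL

t½ = ln 2 / k = 0.69315 / 0.0292 ≈ 23.738 hours.
Number of half-lives: n = 75.5/23.738 ≈ 3.1806.
Remaining = 163 × (1/2)^3.1806 = 163 × 0.11029 ≈ 17.978 μg/mL.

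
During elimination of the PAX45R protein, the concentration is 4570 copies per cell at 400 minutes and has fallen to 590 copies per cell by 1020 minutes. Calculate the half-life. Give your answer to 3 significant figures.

Over Δt = 1020 − 400 = 620 minutes, the level fell by a factor of 4570/590 ≈ 7.7458.
n = log₂(7.7458) ≈ 2.9534 half-lives, so t½ = 620/2.9534 ≈ 209.93 minutes.

210 minutes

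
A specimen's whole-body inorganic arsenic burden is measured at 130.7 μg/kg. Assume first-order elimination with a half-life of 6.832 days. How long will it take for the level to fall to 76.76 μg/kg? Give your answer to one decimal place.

Fraction remaining = 76.76/130.7 ≈ 0.5873.
n = log₂(130.7/76.76) = ln(1.7027)/ln 2 ≈ 0.76783 half-lives.
t = n × t½ = 0.76783 × 6.832 ≈ 5.2458 days.

5.2 days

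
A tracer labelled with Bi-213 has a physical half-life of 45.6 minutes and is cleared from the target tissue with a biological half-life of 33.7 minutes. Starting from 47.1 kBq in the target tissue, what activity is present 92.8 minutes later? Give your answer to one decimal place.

1.7 kBq

1/t_eff = 1/t_phys + 1/t_biol = 1/45.6 + 1/33.7 = 0.051603 per minute.
t_eff = 45.6 × 33.7 / (45.6 + 33.7) ≈ 19.379 minutes.
Remaining = 47.1 × (1/2)^(92.8/19.379) = 47.1 × (1/2)^4.7888 ≈ 1.7039 kBq.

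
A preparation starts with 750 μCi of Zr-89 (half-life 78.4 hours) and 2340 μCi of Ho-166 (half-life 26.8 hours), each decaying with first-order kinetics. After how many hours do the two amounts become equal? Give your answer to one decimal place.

Set 750·(1/2)^(t/78.4) = 2340·(1/2)^(t/26.8).
Taking log₂: log₂(750/2340) = t·(1/78.4 − 1/26.8).
log₂(0.32051) = -1.6415; 1/78.4 − 1/26.8 = -0.024558.
t = -1.6415 / -0.024558 ≈ 66.843 hours.

66.8 hours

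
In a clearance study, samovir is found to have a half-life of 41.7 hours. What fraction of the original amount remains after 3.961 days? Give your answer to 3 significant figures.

3.961 days = 95.064 hours.
n = 95.064/41.7 ≈ 2.2797 half-lives.
Fraction remaining = (1/2)^2.2797 ≈ 0.20594.

0.206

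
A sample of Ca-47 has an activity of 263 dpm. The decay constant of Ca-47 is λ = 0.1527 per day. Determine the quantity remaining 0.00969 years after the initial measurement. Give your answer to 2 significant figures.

150 dpm

t½ = ln 2 / λ = 0.69315 / 0.1527 ≈ 4.5393 days.
Convert the elapsed time: 0.00969 years = 3.53685 days.
Number of half-lives: n = 3.53685/4.5393 ≈ 0.77917.
Remaining = 263 × (1/2)^0.77917 = 263 × 0.5827 ≈ 153.25 dpm.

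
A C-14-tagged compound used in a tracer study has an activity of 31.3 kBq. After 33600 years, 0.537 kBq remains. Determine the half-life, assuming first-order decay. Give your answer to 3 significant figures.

5730 years

A/A₀ = 0.537/31.3 ≈ 0.017157.
n = log₂(58.287) ≈ 5.8651 half-lives elapsed in 33600 years.
t½ = 33600/5.8651 ≈ 5728.8 years.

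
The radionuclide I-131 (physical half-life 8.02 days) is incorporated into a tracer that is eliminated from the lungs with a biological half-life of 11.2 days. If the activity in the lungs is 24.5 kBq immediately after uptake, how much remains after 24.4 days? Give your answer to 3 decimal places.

1/t_eff = 1/t_phys + 1/t_biol = 1/8.02 + 1/11.2 = 0.21397 per day.
t_eff = 8.02 × 11.2 / (8.02 + 11.2) ≈ 4.6735 days.
Remaining = 24.5 × (1/2)^(24.4/4.6735) = 24.5 × (1/2)^5.221 ≈ 0.6569 kBq.

0.657 kBq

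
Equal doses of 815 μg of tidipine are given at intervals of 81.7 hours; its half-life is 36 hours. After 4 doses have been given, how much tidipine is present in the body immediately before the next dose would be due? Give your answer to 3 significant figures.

The 4 doses were given 326.8, 245.1, 163.4, 81.7 hours ago.
Total = 815·(1/2)^(326.8/36) + 815·(1/2)^(245.1/36) + 815·(1/2)^(163.4/36) + 815·(1/2)^(81.7/36)
      = 1.5083 + 7.2719 + 35.06 + 169.04 ≈ 212.88 μg.

213 μg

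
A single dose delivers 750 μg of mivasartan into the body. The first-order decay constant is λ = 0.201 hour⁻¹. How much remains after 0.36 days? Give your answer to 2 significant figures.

t½ = ln 2 / λ = 0.69315 / 0.201 ≈ 3.4485 hours.
Convert the elapsed time: 0.36 days = 8.64 hours.
Number of half-lives: n = 8.64/3.4485 ≈ 2.5054.
Remaining = 750 × (1/2)^2.5054 = 750 × 0.17611 ≈ 132.08 μg.

130 μg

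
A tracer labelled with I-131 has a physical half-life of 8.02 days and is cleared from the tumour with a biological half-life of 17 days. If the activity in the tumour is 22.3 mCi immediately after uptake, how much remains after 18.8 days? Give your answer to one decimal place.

2.0 mCi

1/t_eff = 1/t_phys + 1/t_biol = 1/8.02 + 1/17 = 0.18351 per day.
t_eff = 8.02 × 17 / (8.02 + 17) ≈ 5.4492 days.
Remaining = 22.3 × (1/2)^(18.8/5.4492) = 22.3 × (1/2)^3.45 ≈ 2.0405 mCi.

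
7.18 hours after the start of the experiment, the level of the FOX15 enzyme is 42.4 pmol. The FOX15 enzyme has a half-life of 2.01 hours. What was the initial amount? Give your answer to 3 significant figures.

Number of half-lives elapsed: n = 7.18/2.01 ≈ 3.5721.
A₀ = A × 2^n = 42.4 × 2^3.5721 = 42.4 × 11.894 ≈ 504.3 pmol.

504 pmol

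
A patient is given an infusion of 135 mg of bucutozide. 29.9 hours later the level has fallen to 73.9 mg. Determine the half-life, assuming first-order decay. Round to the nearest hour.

A/A₀ = 73.9/135 ≈ 0.54741.
n = log₂(1.8268) ≈ 0.86931 half-lives elapsed in 29.9 hours.
t½ = 29.9/0.86931 ≈ 34.395 hours.

34 hours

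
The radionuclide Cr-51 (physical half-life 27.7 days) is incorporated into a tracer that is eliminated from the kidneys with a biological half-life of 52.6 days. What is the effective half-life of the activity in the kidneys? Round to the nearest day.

1/t_eff = 1/t_phys + 1/t_biol = 1/27.7 + 1/52.6 = 0.055112 per day.
t_eff = 27.7 × 52.6 / (27.7 + 52.6) ≈ 18.145 days.

18 days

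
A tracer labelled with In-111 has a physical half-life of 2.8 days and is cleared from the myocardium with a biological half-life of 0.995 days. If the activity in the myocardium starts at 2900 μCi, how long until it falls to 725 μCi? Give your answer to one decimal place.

1/t_eff = 1/t_phys + 1/t_biol = 1/2.8 + 1/0.995 = 1.3622 per day.
t_eff = 2.8 × 0.995 / (2.8 + 0.995) ≈ 0.73412 days.
n = log₂(2900/725) ≈ 2; t = 2 × 0.73412 ≈ 1.4682 days.

1.5 days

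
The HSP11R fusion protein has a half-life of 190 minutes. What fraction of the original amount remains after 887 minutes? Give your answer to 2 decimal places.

n = 887/190 ≈ 4.6684 half-lives.
Fraction remaining = (1/2)^4.6684 ≈ 0.039325.

0.04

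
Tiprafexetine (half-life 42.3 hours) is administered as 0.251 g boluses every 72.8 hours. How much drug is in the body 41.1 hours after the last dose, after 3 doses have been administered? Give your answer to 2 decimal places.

0.18 g

The 3 doses were given 186.7, 113.9, 41.1 hours ago.
Total = 0.251·(1/2)^(186.7/42.3) + 0.251·(1/2)^(113.9/42.3) + 0.251·(1/2)^(41.1/42.3)
      = 0.011776 + 0.038824 + 0.12799 ≈ 0.17859 g.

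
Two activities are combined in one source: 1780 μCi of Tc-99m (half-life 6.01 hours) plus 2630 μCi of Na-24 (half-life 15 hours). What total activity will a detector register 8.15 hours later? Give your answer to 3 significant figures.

2500 μCi

Tc-99m: 1780 × (1/2)^(8.15/6.01) = 1780 × (1/2)^1.3561 ≈ 695.35 μCi.
Na-24: 2630 × (1/2)^(8.15/15) = 2630 × (1/2)^0.54333 ≈ 1804.7 μCi.
Total = 695.35 + 1804.7 ≈ 2500 μCi.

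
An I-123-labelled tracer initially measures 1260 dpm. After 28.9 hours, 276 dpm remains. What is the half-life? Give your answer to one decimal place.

13.2 hours

A/A₀ = 276/1260 ≈ 0.21905.
n = log₂(4.5652) ≈ 2.1907 half-lives elapsed in 28.9 hours.
t½ = 28.9/2.1907 ≈ 13.192 hours.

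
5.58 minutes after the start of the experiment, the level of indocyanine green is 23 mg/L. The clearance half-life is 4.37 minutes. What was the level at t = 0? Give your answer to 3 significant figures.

Number of half-lives elapsed: n = 5.58/4.37 ≈ 1.2769.
A₀ = A × 2^n = 23 × 2^1.2769 = 23 × 2.4232 ≈ 55.733 mg/L.

55.7 mg/L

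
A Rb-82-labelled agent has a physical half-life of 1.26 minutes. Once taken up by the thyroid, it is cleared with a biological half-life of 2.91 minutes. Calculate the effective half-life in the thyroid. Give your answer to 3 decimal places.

1/t_eff = 1/t_phys + 1/t_biol = 1/1.26 + 1/2.91 = 1.1373 per minute.
t_eff = 1.26 × 2.91 / (1.26 + 2.91) ≈ 0.87928 minutes.

0.879 minutes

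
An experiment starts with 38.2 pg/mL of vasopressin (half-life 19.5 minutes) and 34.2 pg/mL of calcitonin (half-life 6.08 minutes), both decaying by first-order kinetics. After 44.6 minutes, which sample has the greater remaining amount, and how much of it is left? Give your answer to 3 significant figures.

vasopressin, 7.83 pg/mL

vasopressin: 38.2 × (1/2)^2.2872 ≈ 7.8263 pg/mL.
calcitonin: 34.2 × (1/2)^7.3355 ≈ 0.21174 pg/mL.
Vasopressin has more remaining, at ≈ 7.8263 pg/mL.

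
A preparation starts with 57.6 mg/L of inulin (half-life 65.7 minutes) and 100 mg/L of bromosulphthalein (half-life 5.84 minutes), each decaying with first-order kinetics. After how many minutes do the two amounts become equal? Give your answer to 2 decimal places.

Set 57.6·(1/2)^(t/65.7) = 100·(1/2)^(t/5.84).
Taking log₂: log₂(57.6/100) = t·(1/65.7 − 1/5.84).
log₂(0.576) = -0.79586; 1/65.7 − 1/5.84 = -0.15601.
t = -0.79586 / -0.15601 ≈ 5.1013 minutes.

5.10 minutes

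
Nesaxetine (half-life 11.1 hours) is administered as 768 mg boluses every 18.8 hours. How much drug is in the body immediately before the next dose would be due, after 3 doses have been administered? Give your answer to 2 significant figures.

The 3 doses were given 56.4, 37.6, 18.8 hours ago.
Total = 768·(1/2)^(56.4/11.1) + 768·(1/2)^(37.6/11.1) + 768·(1/2)^(18.8/11.1)
      = 22.688 + 73.393 + 237.42 ≈ 333.5 mg.

330 mg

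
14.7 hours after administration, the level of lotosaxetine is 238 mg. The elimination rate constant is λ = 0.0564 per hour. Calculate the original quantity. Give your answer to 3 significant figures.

t½ = ln 2 / λ = 0.69315 / 0.0564 ≈ 12.29 hours.
Number of half-lives elapsed: n = 14.7/12.29 ≈ 1.1961.
A₀ = A × 2^n = 238 × 2^1.1961 = 238 × 2.2912 ≈ 545.31 mg.

545 mg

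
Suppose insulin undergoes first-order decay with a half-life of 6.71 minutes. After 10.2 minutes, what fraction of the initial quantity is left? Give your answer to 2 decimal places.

n = 10.2/6.71 ≈ 1.5201 half-lives.
Fraction remaining = (1/2)^1.5201 ≈ 0.34866.

0.35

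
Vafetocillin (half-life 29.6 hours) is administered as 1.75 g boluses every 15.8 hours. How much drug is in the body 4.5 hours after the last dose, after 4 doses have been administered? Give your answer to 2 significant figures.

3.9 g

The 4 doses were given 51.9, 36.1, 20.3, 4.5 hours ago.
Total = 1.75·(1/2)^(51.9/29.6) + 1.75·(1/2)^(36.1/29.6) + 1.75·(1/2)^(20.3/29.6) + 1.75·(1/2)^(4.5/29.6)
      = 0.51906 + 0.75146 + 1.0879 + 1.575 ≈ 3.9334 g.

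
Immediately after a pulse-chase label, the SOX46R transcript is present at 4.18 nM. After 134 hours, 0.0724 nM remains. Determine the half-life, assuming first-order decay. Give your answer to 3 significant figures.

22.9 hours

A/A₀ = 0.0724/4.18 ≈ 0.017321.
n = log₂(57.735) ≈ 5.8514 half-lives elapsed in 134 hours.
t½ = 134/5.8514 ≈ 22.901 hours.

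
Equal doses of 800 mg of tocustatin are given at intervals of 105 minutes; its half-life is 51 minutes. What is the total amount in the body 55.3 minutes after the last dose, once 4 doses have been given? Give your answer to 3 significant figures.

The 4 doses were given 370.3, 265.3, 160.3, 55.3 minutes ago.
Total = 800·(1/2)^(370.3/51) + 800·(1/2)^(265.3/51) + 800·(1/2)^(160.3/51) + 800·(1/2)^(55.3/51)
      = 5.2165 + 21.734 + 90.555 + 377.29 ≈ 494.8 mg.

495 mg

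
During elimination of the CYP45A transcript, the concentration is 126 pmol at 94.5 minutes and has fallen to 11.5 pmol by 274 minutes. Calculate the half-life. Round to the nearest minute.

Over Δt = 274 − 94.5 = 179.5 minutes, the level fell by a factor of 126/11.5 ≈ 10.957.
n = log₂(10.957) ≈ 3.4537 half-lives, so t½ = 179.5/3.4537 ≈ 51.973 minutes.

52 minutes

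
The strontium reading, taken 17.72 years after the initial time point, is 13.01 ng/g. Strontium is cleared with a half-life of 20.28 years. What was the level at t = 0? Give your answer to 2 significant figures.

24 ng/g

Number of half-lives elapsed: n = 17.72/20.28 ≈ 0.87377.
A₀ = A × 2^n = 13.01 × 2^0.87377 = 13.01 × 1.8324 ≈ 23.84 ng/g.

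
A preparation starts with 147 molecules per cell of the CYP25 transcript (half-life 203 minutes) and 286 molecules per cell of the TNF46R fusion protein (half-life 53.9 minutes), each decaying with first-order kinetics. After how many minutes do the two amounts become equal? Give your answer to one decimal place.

Set 147·(1/2)^(t/203) = 286·(1/2)^(t/53.9).
Taking log₂: log₂(147/286) = t·(1/203 − 1/53.9).
log₂(0.51399) = -0.9602; 1/203 − 1/53.9 = -0.013627.
t = -0.9602 / -0.013627 ≈ 70.464 minutes.

70.5 minutes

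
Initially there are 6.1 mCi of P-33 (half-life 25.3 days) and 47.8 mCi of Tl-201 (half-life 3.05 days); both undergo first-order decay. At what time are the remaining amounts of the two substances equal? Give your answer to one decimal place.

10.3 days

Set 6.1·(1/2)^(t/25.3) = 47.8·(1/2)^(t/3.05).
Taking log₂: log₂(6.1/47.8) = t·(1/25.3 − 1/3.05).
log₂(0.12762) = -2.9701; 1/25.3 − 1/3.05 = -0.28834.
t = -2.9701 / -0.28834 ≈ 10.301 days.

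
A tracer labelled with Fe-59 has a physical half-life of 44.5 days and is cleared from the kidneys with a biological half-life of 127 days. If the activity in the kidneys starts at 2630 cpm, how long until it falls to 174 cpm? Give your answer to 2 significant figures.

130 days

1/t_eff = 1/t_phys + 1/t_biol = 1/44.5 + 1/127 = 0.030346 per day.
t_eff = 44.5 × 127 / (44.5 + 127) ≈ 32.953 days.
n = log₂(2630/174) ≈ 3.9179; t = 3.9179 × 32.953 ≈ 129.11 days.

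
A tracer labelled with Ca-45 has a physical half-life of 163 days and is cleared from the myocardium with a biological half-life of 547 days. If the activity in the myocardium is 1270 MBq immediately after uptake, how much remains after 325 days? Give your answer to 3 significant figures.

1/t_eff = 1/t_phys + 1/t_biol = 1/163 + 1/547 = 0.0079631 per day.
t_eff = 163 × 547 / (163 + 547) ≈ 125.58 days.
Remaining = 1270 × (1/2)^(325/125.58) = 1270 × (1/2)^2.588 ≈ 211.22 MBq.

211 MBq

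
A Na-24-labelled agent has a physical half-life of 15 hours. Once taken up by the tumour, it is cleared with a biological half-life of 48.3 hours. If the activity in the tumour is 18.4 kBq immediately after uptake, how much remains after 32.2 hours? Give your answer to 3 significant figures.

2.62 kBq

1/t_eff = 1/t_phys + 1/t_biol = 1/15 + 1/48.3 = 0.087371 per hour.
t_eff = 15 × 48.3 / (15 + 48.3) ≈ 11.445 hours.
Remaining = 18.4 × (1/2)^(32.2/11.445) = 18.4 × (1/2)^2.8133 ≈ 2.6177 kBq.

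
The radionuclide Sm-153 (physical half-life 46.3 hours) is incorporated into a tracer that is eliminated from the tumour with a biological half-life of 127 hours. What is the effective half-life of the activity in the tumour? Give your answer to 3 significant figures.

33.9 hours

1/t_eff = 1/t_phys + 1/t_biol = 1/46.3 + 1/127 = 0.029472 per hour.
t_eff = 46.3 × 127 / (46.3 + 127) ≈ 33.93 hours.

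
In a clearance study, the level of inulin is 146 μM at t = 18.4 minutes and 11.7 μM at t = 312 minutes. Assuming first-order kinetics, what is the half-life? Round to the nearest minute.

81 minutes

Over Δt = 312 − 18.4 = 293.6 minutes, the level fell by a factor of 146/11.7 ≈ 12.479.
n = log₂(12.479) ≈ 3.6414 half-lives, so t½ = 293.6/3.6414 ≈ 80.629 minutes.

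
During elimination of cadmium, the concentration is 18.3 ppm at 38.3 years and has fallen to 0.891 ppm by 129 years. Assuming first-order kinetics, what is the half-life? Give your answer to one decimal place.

20.8 years

Over Δt = 129 − 38.3 = 90.7 years, the level fell by a factor of 18.3/0.891 ≈ 20.539.
n = log₂(20.539) ≈ 4.3603 half-lives, so t½ = 90.7/4.3603 ≈ 20.801 years.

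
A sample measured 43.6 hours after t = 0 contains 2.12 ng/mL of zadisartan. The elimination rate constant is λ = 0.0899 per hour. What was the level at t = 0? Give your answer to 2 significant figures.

t½ = ln 2 / λ = 0.69315 / 0.0899 ≈ 7.7102 hours.
Number of half-lives elapsed: n = 43.6/7.7102 ≈ 5.6548.
A₀ = A × 2^n = 2.12 × 2^5.6548 = 2.12 × 50.382 ≈ 106.81 ng/mL.

110 ng/mL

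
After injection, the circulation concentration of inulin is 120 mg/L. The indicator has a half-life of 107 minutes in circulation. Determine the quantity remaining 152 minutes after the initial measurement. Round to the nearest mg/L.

45 mg/L

Number of half-lives: n = 152/107 ≈ 1.4206.
Remaining = 120 × (1/2)^1.4206 = 120 × 0.37357 ≈ 44.828 mg/L.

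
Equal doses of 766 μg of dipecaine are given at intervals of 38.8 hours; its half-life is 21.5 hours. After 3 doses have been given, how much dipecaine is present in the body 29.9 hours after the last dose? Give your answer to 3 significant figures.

The 3 doses were given 107.5, 68.7, 29.9 hours ago.
Total = 766·(1/2)^(107.5/21.5) + 766·(1/2)^(68.7/21.5) + 766·(1/2)^(29.9/21.5)
      = 23.938 + 83.624 + 292.14 ≈ 399.7 μg.

400 μg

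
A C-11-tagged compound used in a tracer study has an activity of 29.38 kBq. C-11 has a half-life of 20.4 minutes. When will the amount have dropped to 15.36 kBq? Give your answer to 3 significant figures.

19.1 minutes

Fraction remaining = 15.36/29.38 ≈ 0.5228.
n = log₂(29.38/15.36) = ln(1.9128)/ln 2 ≈ 0.93566 half-lives.
t = n × t½ = 0.93566 × 20.4 ≈ 19.087 minutes.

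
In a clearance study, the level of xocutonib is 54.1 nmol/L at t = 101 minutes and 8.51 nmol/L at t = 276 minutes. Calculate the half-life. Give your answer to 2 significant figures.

Over Δt = 276 − 101 = 175 minutes, the level fell by a factor of 54.1/8.51 ≈ 6.3572.
n = log₂(6.3572) ≈ 2.6684 half-lives, so t½ = 175/2.6684 ≈ 65.582 minutes.

66 minutes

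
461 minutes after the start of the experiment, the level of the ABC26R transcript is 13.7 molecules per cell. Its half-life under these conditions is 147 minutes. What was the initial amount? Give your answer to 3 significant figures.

Number of half-lives elapsed: n = 461/147 ≈ 3.1361.
A₀ = A × 2^n = 13.7 × 2^3.1361 = 13.7 × 8.7912 ≈ 120.44 molecules per cell.

120 molecules per cell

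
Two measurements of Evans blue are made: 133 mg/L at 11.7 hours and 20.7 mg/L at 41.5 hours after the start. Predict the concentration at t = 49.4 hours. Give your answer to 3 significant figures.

12.6 mg/L

Over Δt = 41.5 − 11.7 = 29.8 hours, the level fell by a factor of 133/20.7 ≈ 6.4251.
n = log₂(6.4251) ≈ 2.6837 half-lives, so t½ = 29.8/2.6837 ≈ 11.104 hours.
From t = 41.5 to t = 49.4: 20.7 × (1/2)^((49.4−41.5)/11.104) ≈ 12.642 mg/L.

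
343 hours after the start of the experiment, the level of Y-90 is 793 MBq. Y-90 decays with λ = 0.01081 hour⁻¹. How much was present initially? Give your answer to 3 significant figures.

t½ = ln 2 / λ = 0.69315 / 0.01081 ≈ 64.121 hours.
Number of half-lives elapsed: n = 343/64.121 ≈ 5.3493.
A₀ = A × 2^n = 793 × 2^5.3493 = 793 × 40.765 ≈ 32327 MBq.

32300 MBq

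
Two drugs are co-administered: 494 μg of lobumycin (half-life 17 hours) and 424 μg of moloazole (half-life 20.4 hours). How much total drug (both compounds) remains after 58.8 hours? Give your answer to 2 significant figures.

lobumycin: 494 × (1/2)^(58.8/17) = 494 × (1/2)^3.4588 ≈ 44.928 μg.
moloazole: 424 × (1/2)^(58.8/20.4) = 424 × (1/2)^2.8824 ≈ 57.503 μg.
Total = 44.928 + 57.503 ≈ 102.43 μg.

100 μg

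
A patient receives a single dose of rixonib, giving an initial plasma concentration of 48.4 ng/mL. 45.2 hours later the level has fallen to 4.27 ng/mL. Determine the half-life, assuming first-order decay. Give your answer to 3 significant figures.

A/A₀ = 4.27/48.4 ≈ 0.088223.
n = log₂(11.335) ≈ 3.5027 half-lives elapsed in 45.2 hours.
t½ = 45.2/3.5027 ≈ 12.904 hours.

12.9 hours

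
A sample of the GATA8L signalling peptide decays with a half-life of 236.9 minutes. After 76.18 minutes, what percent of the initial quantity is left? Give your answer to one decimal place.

n = 76.18/236.9 ≈ 0.32157 half-lives.
Fraction remaining = (1/2)^0.32157 ≈ 0.8002, i.e. 80.02%.

80.0%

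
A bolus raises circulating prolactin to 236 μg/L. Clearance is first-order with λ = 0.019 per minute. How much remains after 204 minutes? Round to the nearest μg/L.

5 μg/L

t½ = ln 2 / λ = 0.69315 / 0.019 ≈ 36.481 minutes.
Number of half-lives: n = 204/36.481 ≈ 5.5919.
Remaining = 236 × (1/2)^5.5919 = 236 × 0.020734 ≈ 4.8931 μg/L.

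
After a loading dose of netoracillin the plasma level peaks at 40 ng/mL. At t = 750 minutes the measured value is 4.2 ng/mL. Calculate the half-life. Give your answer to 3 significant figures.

A/A₀ = 4.2/40 ≈ 0.105.
n = log₂(9.5238) ≈ 3.2515 half-lives elapsed in 750 minutes.
t½ = 750/3.2515 ≈ 230.66 minutes.

231 minutes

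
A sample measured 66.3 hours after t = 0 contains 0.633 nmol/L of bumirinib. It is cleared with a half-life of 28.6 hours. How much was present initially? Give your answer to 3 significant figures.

Number of half-lives elapsed: n = 66.3/28.6 ≈ 2.3182.
A₀ = A × 2^n = 0.633 × 2^2.3182 = 0.633 × 4.987 ≈ 3.1568 nmol/L.

3.16 nmol/L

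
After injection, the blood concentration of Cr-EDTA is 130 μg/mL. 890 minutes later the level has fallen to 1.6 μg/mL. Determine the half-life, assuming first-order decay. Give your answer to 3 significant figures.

140 minutes

A/A₀ = 1.6/130 ≈ 0.012308.
n = log₂(81.25) ≈ 6.3443 half-lives elapsed in 890 minutes.
t½ = 890/6.3443 ≈ 140.28 minutes.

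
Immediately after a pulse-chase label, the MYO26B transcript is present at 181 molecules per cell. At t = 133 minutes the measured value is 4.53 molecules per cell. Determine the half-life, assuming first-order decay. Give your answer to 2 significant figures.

A/A₀ = 4.53/181 ≈ 0.025028.
n = log₂(39.956) ≈ 5.3203 half-lives elapsed in 133 minutes.
t½ = 133/5.3203 ≈ 24.998 minutes.

25 minutes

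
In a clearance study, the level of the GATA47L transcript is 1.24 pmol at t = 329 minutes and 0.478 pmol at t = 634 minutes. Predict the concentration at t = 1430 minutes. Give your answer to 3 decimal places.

0.040 pmol

Over Δt = 634 − 329 = 305 minutes, the level fell by a factor of 1.24/0.478 ≈ 2.5941.
n = log₂(2.5941) ≈ 1.3753 half-lives, so t½ = 305/1.3753 ≈ 221.78 minutes.
From t = 634 to t = 1430: 0.478 × (1/2)^((1430−634)/221.78) ≈ 0.039717 pmol.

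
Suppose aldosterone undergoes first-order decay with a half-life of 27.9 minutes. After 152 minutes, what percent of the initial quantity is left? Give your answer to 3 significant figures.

n = 152/27.9 ≈ 5.448 half-lives.
Fraction remaining = (1/2)^5.448 ≈ 0.022908, i.e. 2.2908%.

2.29%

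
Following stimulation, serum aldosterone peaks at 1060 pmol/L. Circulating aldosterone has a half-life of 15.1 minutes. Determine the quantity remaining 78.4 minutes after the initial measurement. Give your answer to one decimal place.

Number of half-lives: n = 78.4/15.1 ≈ 5.1921.
Remaining = 1060 × (1/2)^5.1921 = 1060 × 0.027355 ≈ 28.996 pmol/L.

29.0 pmol/L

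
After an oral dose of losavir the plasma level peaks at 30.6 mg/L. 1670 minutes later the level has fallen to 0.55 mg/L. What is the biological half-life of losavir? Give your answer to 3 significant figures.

A/A₀ = 0.55/30.6 ≈ 0.017974.
n = log₂(55.636) ≈ 5.798 half-lives elapsed in 1670 minutes.
t½ = 1670/5.798 ≈ 288.03 minutes.

288 minutes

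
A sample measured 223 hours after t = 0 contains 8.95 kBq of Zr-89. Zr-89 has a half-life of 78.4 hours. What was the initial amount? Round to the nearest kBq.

Number of half-lives elapsed: n = 223/78.4 ≈ 2.8444.
A₀ = A × 2^n = 8.95 × 2^2.8444 = 8.95 × 7.182 ≈ 64.279 kBq.

64 kBq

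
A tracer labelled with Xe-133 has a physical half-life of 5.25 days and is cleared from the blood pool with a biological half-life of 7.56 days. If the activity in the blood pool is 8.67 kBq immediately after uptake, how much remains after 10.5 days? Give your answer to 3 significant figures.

1/t_eff = 1/t_phys + 1/t_biol = 1/5.25 + 1/7.56 = 0.32275 per day.
t_eff = 5.25 × 7.56 / (5.25 + 7.56) ≈ 3.0984 days.
Remaining = 8.67 × (1/2)^(10.5/3.0984) = 8.67 × (1/2)^3.3889 ≈ 0.82768 kBq.

0.828 kBq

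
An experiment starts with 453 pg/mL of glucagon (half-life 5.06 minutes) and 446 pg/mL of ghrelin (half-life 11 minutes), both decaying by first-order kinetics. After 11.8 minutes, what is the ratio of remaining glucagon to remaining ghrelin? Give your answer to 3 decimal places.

glucagon: 453 × (1/2)^(11.8/5.06) = 453 × (1/2)^2.332 ≈ 89.969 pg/mL.
ghrelin: 446 × (1/2)^(11.8/11) = 446 × (1/2)^1.0727 ≈ 212.04 pg/mL.
Ratio ≈ 89.969 / 212.04 ≈ 0.42431.

0.424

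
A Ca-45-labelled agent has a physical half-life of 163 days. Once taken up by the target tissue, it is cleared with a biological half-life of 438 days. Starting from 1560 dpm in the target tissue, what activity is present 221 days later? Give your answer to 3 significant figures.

430 dpm

1/t_eff = 1/t_phys + 1/t_biol = 1/163 + 1/438 = 0.0084181 per day.
t_eff = 163 × 438 / (163 + 438) ≈ 118.79 days.
Remaining = 1560 × (1/2)^(221/118.79) = 1560 × (1/2)^1.8604 ≈ 429.63 dpm.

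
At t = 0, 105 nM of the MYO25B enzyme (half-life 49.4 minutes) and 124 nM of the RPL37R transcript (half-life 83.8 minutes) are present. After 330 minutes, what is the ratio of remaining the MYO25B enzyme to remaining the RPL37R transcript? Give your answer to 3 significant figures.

MYO25B enzyme: 105 × (1/2)^(330/49.4) = 105 × (1/2)^6.6802 ≈ 1.0239 nM.
RPL37R transcript: 124 × (1/2)^(330/83.8) = 124 × (1/2)^3.9379 ≈ 8.0906 nM.
Ratio ≈ 1.0239 / 8.0906 ≈ 0.12655.

0.127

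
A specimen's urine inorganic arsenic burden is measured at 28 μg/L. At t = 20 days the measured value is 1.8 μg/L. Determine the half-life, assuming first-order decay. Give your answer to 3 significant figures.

A/A₀ = 1.8/28 ≈ 0.064286.
n = log₂(15.556) ≈ 3.9594 half-lives elapsed in 20 days.
t½ = 20/3.9594 ≈ 5.0513 days.

5.05 days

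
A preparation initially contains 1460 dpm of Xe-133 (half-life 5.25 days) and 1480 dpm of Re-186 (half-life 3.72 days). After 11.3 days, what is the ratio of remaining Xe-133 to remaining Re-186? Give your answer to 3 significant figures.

1.82

Xe-133: 1460 × (1/2)^(11.3/5.25) = 1460 × (1/2)^2.1524 ≈ 328.41 dpm.
Re-186: 1480 × (1/2)^(11.3/3.72) = 1480 × (1/2)^3.0376 ≈ 180.24 dpm.
Ratio ≈ 328.41 / 180.24 ≈ 1.8221.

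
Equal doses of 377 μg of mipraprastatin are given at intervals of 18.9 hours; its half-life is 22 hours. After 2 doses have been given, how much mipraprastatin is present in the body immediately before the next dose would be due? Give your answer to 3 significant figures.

322 μg

The 2 doses were given 37.8, 18.9 hours ago.
Total = 377·(1/2)^(37.8/22) + 377·(1/2)^(18.9/22)
      = 114.58 + 207.84 ≈ 322.42 μg.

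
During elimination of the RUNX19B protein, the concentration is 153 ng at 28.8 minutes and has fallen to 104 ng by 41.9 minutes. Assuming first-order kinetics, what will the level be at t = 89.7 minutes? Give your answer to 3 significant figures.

25.4 ng

Over Δt = 41.9 − 28.8 = 13.1 minutes, the level fell by a factor of 153/104 ≈ 1.4712.
n = log₂(1.4712) ≈ 0.55695 half-lives, so t½ = 13.1/0.55695 ≈ 23.521 minutes.
From t = 41.9 to t = 89.7: 104 × (1/2)^((89.7−41.9)/23.521) ≈ 25.426 ng.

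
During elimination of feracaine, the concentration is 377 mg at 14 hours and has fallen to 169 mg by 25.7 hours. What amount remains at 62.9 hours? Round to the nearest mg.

Over Δt = 25.7 − 14 = 11.7 hours, the level fell by a factor of 377/169 ≈ 2.2308.
n = log₂(2.2308) ≈ 1.1575 half-lives, so t½ = 11.7/1.1575 ≈ 10.108 hours.
From t = 25.7 to t = 62.9: 169 × (1/2)^((62.9−25.7)/10.108) ≈ 13.182 mg.

13 mg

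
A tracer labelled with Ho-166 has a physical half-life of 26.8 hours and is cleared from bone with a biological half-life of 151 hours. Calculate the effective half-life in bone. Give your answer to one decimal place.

22.8 hours

1/t_eff = 1/t_phys + 1/t_biol = 1/26.8 + 1/151 = 0.043936 per hour.
t_eff = 26.8 × 151 / (26.8 + 151) ≈ 22.76 hours.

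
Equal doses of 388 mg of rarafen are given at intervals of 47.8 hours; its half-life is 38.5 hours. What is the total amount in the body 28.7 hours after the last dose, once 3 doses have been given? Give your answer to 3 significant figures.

The 3 doses were given 124.3, 76.5, 28.7 hours ago.
Total = 388·(1/2)^(124.3/38.5) + 388·(1/2)^(76.5/38.5) + 388·(1/2)^(28.7/38.5)
      = 41.394 + 97.877 + 231.43 ≈ 370.71 mg.

371 mg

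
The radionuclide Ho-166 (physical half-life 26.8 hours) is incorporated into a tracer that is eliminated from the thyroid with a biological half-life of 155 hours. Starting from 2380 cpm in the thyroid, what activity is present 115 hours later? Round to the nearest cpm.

73 cpm

1/t_eff = 1/t_phys + 1/t_biol = 1/26.8 + 1/155 = 0.043765 per hour.
t_eff = 26.8 × 155 / (26.8 + 155) ≈ 22.849 hours.
Remaining = 2380 × (1/2)^(115/22.849) = 2380 × (1/2)^5.033 ≈ 72.694 cpm.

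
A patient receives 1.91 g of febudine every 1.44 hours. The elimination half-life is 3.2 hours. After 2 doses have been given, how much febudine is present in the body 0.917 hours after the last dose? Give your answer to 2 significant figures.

The 2 doses were given 2.357, 0.917 hours ago.
Total = 1.91·(1/2)^(2.357/3.2) + 1.91·(1/2)^(0.917/3.2)
      = 1.1463 + 1.5659 ≈ 2.7122 g.

2.7 g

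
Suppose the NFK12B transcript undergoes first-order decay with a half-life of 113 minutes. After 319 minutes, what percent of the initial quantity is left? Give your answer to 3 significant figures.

n = 319/113 ≈ 2.823 half-lives.
Fraction remaining = (1/2)^2.823 ≈ 0.14132, i.e. 14.132%.

14.1%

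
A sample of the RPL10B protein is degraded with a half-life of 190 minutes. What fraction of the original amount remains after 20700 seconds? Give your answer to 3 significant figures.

0.284

20700 seconds = 345 minutes.
n = 345/190 ≈ 1.8158 half-lives.
Fraction remaining = (1/2)^1.8158 ≈ 0.28405.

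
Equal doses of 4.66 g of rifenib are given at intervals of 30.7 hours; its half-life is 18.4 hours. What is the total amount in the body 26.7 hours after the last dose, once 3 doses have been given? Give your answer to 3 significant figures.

The 3 doses were given 88.1, 57.4, 26.7 hours ago.
Total = 4.66·(1/2)^(88.1/18.4) + 4.66·(1/2)^(57.4/18.4) + 4.66·(1/2)^(26.7/18.4)
      = 0.16867 + 0.53617 + 1.7044 ≈ 2.4092 g.

2.41 g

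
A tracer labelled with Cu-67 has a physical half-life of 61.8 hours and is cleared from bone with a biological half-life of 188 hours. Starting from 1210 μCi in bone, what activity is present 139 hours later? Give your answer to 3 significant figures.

152 μCi

1/t_eff = 1/t_phys + 1/t_biol = 1/61.8 + 1/188 = 0.0215 per hour.
t_eff = 61.8 × 188 / (61.8 + 188) ≈ 46.511 hours.
Remaining = 1210 × (1/2)^(139/46.511) = 1210 × (1/2)^2.9886 ≈ 152.45 μCi.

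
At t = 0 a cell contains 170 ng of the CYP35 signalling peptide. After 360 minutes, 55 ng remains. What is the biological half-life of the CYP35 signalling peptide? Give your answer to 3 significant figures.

221 minutes

A/A₀ = 55/170 ≈ 0.32353.
n = log₂(3.0909) ≈ 1.628 half-lives elapsed in 360 minutes.
t½ = 360/1.628 ≈ 221.13 minutes.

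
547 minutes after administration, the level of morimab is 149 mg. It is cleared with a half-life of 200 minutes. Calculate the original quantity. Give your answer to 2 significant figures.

990 mg

Number of half-lives elapsed: n = 547/200 ≈ 2.735.
A₀ = A × 2^n = 149 × 2^2.735 = 149 × 6.6576 ≈ 991.98 mg.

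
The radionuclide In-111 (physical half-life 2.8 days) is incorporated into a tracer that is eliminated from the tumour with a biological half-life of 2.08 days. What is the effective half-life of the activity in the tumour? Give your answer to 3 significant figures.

1/t_eff = 1/t_phys + 1/t_biol = 1/2.8 + 1/2.08 = 0.83791 per day.
t_eff = 2.8 × 2.08 / (2.8 + 2.08) ≈ 1.1934 days.

1.19 days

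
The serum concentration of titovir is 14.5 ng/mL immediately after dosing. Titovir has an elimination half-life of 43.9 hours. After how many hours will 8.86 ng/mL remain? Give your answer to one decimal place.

Fraction remaining = 8.86/14.5 ≈ 0.61103.
n = log₂(14.5/8.86) = ln(1.6366)/ln 2 ≈ 0.71067 half-lives.
t = n × t½ = 0.71067 × 43.9 ≈ 31.199 hours.

31.2 hours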